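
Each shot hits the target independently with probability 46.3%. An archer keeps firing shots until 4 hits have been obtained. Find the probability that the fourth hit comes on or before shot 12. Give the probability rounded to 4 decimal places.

0.8842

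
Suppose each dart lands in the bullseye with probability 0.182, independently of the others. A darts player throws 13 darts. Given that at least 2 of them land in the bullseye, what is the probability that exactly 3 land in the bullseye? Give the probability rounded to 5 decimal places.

X ~ Binomial(13, 0.182). Want P(X=3 | X≥2) = P(X=3) / P(X≥2).
P(X=3) = C(13,3)·0.182^3·0.818^10 = 0.2312668
P(X≥2) = 1 − 0.0734164 − 0.2123510 = 0.7142326
Ratio = 0.2312668 / 0.7142326 = 0.3237976

0.32380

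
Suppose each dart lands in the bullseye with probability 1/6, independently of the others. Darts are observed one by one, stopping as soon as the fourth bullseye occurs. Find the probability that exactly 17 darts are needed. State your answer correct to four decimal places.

Y = trial on which the fourth success occurs; negative binomial, r=4, p=0.166667.
P(Y=17) = C(16,3) · p^4 · (1−p)^13
= 560 · 0.0007716 · 0.093464 = 0.040386

0.0404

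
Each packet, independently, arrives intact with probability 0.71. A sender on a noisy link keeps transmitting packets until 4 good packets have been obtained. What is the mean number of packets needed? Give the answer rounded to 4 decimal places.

Y = total packets until the fourth success; negative binomial with r=4, p=0.71.
E[Y] = r / p = 4 / 0.71 = 5.633803

5.6338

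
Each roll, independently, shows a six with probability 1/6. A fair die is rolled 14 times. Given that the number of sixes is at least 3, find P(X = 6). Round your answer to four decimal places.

0.0356

X ~ Binomial(14, 0.166667). Want P(X=6 | X≥3) = P(X=6) / P(X≥3).
P(X=6) = C(14,6)·0.166667^6·0.833333^8 = 0.014969
P(X≥3) = 1 − 0.077887 − 0.218082 − 0.283507 = 0.420524
Ratio = 0.014969 / 0.420524 = 0.035596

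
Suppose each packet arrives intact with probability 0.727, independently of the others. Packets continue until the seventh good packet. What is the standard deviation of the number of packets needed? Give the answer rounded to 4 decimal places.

1.9015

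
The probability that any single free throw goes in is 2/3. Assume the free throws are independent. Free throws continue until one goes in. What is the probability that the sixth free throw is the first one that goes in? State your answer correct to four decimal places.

Geometric (trials to first success), p = 0.666667.
P(Y = 6) = (1−p)^5 · p = 0.0041152 · 0.666667 = 0.002743

0.0027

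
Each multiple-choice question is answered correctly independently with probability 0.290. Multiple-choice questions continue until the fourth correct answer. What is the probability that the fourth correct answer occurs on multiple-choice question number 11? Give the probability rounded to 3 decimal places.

Y = trial on which the fourth success occurs; negative binomial, r=4, p=0.29.
P(Y=11) = C(10,3) · p^4 · (1−p)^7
= 120 · 0.0070728 · 0.090951 = 0.07719

0.077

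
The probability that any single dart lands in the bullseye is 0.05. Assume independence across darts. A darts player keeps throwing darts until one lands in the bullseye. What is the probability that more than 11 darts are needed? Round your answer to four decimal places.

Y = number of darts to the first success; geometric, p = 0.05.
P(Y > 11) = P(first 11 all fail) = (1−p)^11 = 0.568800

0.5688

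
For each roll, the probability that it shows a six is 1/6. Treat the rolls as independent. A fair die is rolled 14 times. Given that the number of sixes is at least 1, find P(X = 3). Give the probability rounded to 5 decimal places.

X ~ Binomial(14, 0.166667). Want P(X=3 | X≥1) = P(X=3) / P(X≥1).
P(X=3) = C(14,3)·0.166667^3·0.833333^11 = 0.2268057
P(X≥1) = 1 − 0.0778866 = 0.9221134
Ratio = 0.2268057 / 0.9221134 = 0.2459629

0.24596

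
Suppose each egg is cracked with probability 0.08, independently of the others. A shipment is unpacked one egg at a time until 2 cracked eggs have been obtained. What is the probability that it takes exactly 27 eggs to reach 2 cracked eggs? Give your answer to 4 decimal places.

0.0207

Y = trial on which the second success occurs; negative binomial, r=2, p=0.08.
P(Y=27) = C(26,1) · p^2 · (1−p)^25
= 26 · 0.0064 · 0.12436 = 0.020694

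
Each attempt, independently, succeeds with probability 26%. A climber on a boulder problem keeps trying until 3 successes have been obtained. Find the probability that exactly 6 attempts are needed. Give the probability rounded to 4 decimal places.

Y = trial on which the third success occurs; negative binomial, r=3, p=0.26.
P(Y=6) = C(5,2) · p^3 · (1−p)^3
= 10 · 0.017576 · 0.40522 = 0.071222

0.0712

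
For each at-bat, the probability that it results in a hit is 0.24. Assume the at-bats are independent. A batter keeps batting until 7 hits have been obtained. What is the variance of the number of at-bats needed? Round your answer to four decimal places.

92.3611

Y = total at-bats until the seventh success; negative binomial with r=7, p=0.24.
Var(Y) = r(1−p)/p² = 7·0.76 / 0.24² = 92.361111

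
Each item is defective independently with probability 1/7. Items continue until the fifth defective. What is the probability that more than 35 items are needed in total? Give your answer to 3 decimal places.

Needing more than 35 items ⇔ fewer than 5 successes in the first 35. With X ~ Binomial(35, 0.142857), P(Y > 35) = P(X ≤ 4).
  k=0: C(35,0)·0.142857^0·0.857143^35 = 0.00454
  k=1: C(35,1)·0.142857^1·0.857143^34 = 0.02647
  k=2: C(35,2)·0.142857^2·0.857143^33 = 0.07500
  k=3: C(35,3)·0.142857^3·0.857143^32 = 0.13750
  k=4: C(35,4)·0.142857^4·0.857143^31 = 0.18334
P(X ≤ 4) = 0.42686

0.427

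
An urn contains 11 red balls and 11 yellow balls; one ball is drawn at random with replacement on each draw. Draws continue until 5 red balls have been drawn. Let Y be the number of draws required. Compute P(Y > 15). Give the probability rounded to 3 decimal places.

0.059

Needing more than 15 draws ⇔ fewer than 5 successes in the first 15. With X ~ Binomial(15, 0.50), P(Y > 15) = P(X ≤ 4).
  k=0: C(15,0)·0.50^0·0.50^15 = 0.00003
  k=1: C(15,1)·0.50^1·0.50^14 = 0.00046
  k=2: C(15,2)·0.50^2·0.50^13 = 0.00320
  k=3: C(15,3)·0.50^3·0.50^12 = 0.01389
  k=4: C(15,4)·0.50^4·0.50^11 = 0.04166
P(X ≤ 4) = 0.05923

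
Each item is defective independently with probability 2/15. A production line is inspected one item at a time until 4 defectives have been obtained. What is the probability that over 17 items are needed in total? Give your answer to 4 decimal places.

Needing more than 17 items ⇔ fewer than 4 successes in the first 17. With X ~ Binomial(17, 0.133333), P(Y > 17) = P(X ≤ 3).
  k=0: C(17,0)·0.133333^0·0.866667^17 = 0.087798
  k=1: C(17,1)·0.133333^1·0.866667^16 = 0.229626
  k=2: C(17,2)·0.133333^2·0.866667^15 = 0.282617
  k=3: C(17,3)·0.133333^3·0.866667^14 = 0.217397
P(X ≤ 3) = 0.817438

0.8174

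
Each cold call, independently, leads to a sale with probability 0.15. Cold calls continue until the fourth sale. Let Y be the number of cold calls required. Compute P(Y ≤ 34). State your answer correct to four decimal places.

Finishing within 34 cold calls ⇔ at least 4 successes in the first 34. With X ~ Binomial(34, 0.15), P(Y ≤ 34) = 1 − P(X ≤ 3).
  k=0: C(34,0)·0.15^0·0.85^34 = 0.003983
  k=1: C(34,1)·0.15^1·0.85^33 = 0.023900
  k=2: C(34,2)·0.15^2·0.85^32 = 0.069591
  k=3: C(34,3)·0.15^3·0.85^31 = 0.130994
1 − 0.228468 = 0.771532

0.7715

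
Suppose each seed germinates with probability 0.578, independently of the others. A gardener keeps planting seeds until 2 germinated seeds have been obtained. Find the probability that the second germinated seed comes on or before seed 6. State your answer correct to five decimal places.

0.94794

Finishing within 6 seeds ⇔ at least 2 successes in the first 6. With X ~ Binomial(6, 0.578), P(Y ≤ 6) = 1 − P(X ≤ 1).
  k=0: C(6,0)·0.578^0·0.422^6 = 0.0056477
  k=1: C(6,1)·0.578^1·0.422^5 = 0.0464132
1 − 0.0520609 = 0.9479391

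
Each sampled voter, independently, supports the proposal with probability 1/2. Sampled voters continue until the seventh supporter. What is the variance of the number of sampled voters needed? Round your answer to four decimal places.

14.0000

Y = total sampled voters until the seventh success; negative binomial with r=7, p=0.50.
Var(Y) = r(1−p)/p² = 7·0.50 / 0.50² = 14.000000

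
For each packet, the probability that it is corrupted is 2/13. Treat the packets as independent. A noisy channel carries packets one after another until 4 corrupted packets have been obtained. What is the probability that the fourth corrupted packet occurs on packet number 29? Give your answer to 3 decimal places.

0.028

Y = trial on which the fourth success occurs; negative binomial, r=4, p=0.153846.
P(Y=29) = C(28,3) · p^4 · (1−p)^25
= 3276 · 0.0005602 · 0.015354 = 0.02818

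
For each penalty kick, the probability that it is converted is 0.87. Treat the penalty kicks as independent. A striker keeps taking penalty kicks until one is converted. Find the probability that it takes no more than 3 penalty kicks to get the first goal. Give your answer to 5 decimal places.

Y = number of penalty kicks to the first success; geometric, p = 0.87.
P(Y ≤ 3) = 1 − (1−p)^3 = 1 − 0.0021970 = 0.9978030

0.99780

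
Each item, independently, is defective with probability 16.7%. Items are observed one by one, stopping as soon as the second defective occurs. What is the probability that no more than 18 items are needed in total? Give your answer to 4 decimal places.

Finishing within 18 items ⇔ at least 2 successes in the first 18. With X ~ Binomial(18, 0.167), P(Y ≤ 18) = 1 − P(X ≤ 1).
  k=0: C(18,0)·0.167^0·0.833^18 = 0.037292
  k=1: C(18,1)·0.167^1·0.833^17 = 0.134572
1 − 0.171863 = 0.828137

0.8281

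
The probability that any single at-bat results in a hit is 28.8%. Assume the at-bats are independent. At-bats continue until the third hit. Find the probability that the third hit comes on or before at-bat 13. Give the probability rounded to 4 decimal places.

0.7701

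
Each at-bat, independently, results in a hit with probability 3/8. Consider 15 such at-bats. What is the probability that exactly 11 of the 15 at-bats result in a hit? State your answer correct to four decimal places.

0.0043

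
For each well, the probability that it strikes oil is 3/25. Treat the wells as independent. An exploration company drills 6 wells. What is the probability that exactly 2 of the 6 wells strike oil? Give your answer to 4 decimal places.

X ~ Binomial(n=6, p=0.12).
P(X=2) = C(6,2) · p^2 · (1−p)^4
= 15 · 0.0144 · 0.5997 = 0.129534

0.1295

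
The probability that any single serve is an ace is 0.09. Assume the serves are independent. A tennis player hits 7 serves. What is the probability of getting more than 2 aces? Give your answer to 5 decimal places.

X ~ Binomial(7, 0.09); P(X ≥ 3) = Σ C(7,k) p^k (1−p)^(7−k) over k:
  k=3: C(7,3)·0.09^3·0.91^4 = 0.0174969
  k=4: C(7,4)·0.09^4·0.91^3 = 0.0017305
  k=5: C(7,5)·0.09^5·0.91^2 = 0.0001027
  k=6: C(7,6)·0.09^6·0.91^1 = 0.0000034
  k=7: C(7,7)·0.09^7·0.91^0 = 0.0000000
Total = 0.0193335

0.01933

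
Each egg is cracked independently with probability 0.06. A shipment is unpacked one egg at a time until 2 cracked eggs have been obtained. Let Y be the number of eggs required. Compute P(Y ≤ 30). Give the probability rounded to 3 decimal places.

0.545

Finishing within 30 eggs ⇔ at least 2 successes in the first 30. With X ~ Binomial(30, 0.06), P(Y ≤ 30) = 1 − P(X ≤ 1).
  k=0: C(30,0)·0.06^0·0.94^30 = 0.15626
  k=1: C(30,1)·0.06^1·0.94^29 = 0.29921
1 − 0.45547 = 0.54453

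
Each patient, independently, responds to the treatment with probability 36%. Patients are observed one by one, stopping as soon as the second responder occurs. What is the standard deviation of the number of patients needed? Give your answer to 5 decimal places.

3.14270

Y = total patients until the second success; negative binomial with r=2, p=0.36.
SD(Y) = √[r(1−p)/p²] = √(9.8765432) = 3.1426968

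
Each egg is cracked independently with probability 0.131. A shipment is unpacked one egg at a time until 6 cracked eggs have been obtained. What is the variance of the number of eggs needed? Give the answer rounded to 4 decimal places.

303.8284

Y = total eggs until the sixth success; negative binomial with r=6, p=0.131.
Var(Y) = r(1−p)/p² = 6·0.869 / 0.131² = 303.828448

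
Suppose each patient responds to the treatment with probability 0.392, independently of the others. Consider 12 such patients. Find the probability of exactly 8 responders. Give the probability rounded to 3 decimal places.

0.038

X ~ Binomial(n=12, p=0.392).
P(X=8) = C(12,8) · p^8 · (1−p)^4
= 495 · 0.00055756 · 0.13665 = 0.03771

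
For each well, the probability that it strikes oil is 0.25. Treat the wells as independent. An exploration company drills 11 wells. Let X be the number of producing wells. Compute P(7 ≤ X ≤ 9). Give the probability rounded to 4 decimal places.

0.0076

X ~ Binomial(11, 0.25); P(7 ≤ X ≤ 9) = Σ C(11,k) p^k (1−p)^(11−k) over k:
  k=7: C(11,7)·0.25^7·0.75^4 = 0.006373
  k=8: C(11,8)·0.25^8·0.75^3 = 0.001062
  k=9: C(11,9)·0.25^9·0.75^2 = 0.000118
Total = 0.007553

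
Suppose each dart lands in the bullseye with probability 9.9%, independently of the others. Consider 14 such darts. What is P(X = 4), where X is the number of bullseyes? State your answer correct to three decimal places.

X ~ Binomial(n=14, p=0.099).
P(X=4) = C(14,4) · p^4 · (1−p)^10
= 1001 · 9.606e-05 · 0.35257 = 0.03390

0.034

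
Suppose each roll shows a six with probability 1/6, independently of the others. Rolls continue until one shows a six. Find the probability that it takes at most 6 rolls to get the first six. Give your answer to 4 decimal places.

0.6651

Y = number of rolls to the first success; geometric, p = 0.166667.
P(Y ≤ 6) = 1 − (1−p)^6 = 1 − 0.334898 = 0.665102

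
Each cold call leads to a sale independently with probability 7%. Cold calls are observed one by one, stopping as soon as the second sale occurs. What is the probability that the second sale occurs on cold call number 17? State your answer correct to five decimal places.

0.02640

Y = trial on which the second success occurs; negative binomial, r=2, p=0.07.
P(Y=17) = C(16,1) · p^2 · (1−p)^15
= 16 · 0.0049 · 0.3367 = 0.0263973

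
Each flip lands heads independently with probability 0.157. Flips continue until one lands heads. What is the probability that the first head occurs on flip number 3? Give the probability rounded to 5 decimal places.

Geometric (trials to first success), p = 0.157.
P(Y = 3) = (1−p)^2 · p = 0.71065 · 0.157 = 0.1115719

0.11157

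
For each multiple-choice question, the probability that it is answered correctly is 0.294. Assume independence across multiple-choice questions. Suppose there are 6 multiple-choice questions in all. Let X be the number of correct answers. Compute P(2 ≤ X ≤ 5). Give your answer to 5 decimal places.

X ~ Binomial(6, 0.294); P(2 ≤ X ≤ 5) = Σ C(6,k) p^k (1−p)^(6−k) over k:
  k=2: C(6,2)·0.294^2·0.706^4 = 0.3221104
  k=3: C(6,3)·0.294^3·0.706^3 = 0.1788488
  k=4: C(6,4)·0.294^4·0.706^2 = 0.0558586
  k=5: C(6,5)·0.294^5·0.706^1 = 0.0093045
Total = 0.5661223

0.56612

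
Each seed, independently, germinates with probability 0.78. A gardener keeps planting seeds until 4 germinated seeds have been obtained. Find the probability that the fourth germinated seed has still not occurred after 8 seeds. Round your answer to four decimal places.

0.0158

Needing more than 8 seeds ⇔ fewer than 4 successes in the first 8. With X ~ Binomial(8, 0.78), P(Y > 8) = P(X ≤ 3).
  k=0: C(8,0)·0.78^0·0.22^8 = 0.000005
  k=1: C(8,1)·0.78^1·0.22^7 = 0.000156
  k=2: C(8,2)·0.78^2·0.22^6 = 0.001931
  k=3: C(8,3)·0.78^3·0.22^5 = 0.013696
P(X ≤ 3) = 0.015788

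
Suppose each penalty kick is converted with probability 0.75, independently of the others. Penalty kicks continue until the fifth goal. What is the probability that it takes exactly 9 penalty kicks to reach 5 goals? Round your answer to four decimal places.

0.0649

Y = trial on which the fifth success occurs; negative binomial, r=5, p=0.75.
P(Y=9) = C(8,4) · p^5 · (1−p)^4
= 70 · 0.2373 · 0.0039062 = 0.064888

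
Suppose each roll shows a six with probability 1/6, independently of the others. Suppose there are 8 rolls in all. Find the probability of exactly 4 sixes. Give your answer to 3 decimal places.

0.026

X ~ Binomial(n=8, p=0.166667).
P(X=4) = C(8,4) · p^4 · (1−p)^4
= 70 · 0.0007716 · 0.48225 = 0.02605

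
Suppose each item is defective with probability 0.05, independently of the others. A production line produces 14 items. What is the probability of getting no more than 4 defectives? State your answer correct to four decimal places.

X ~ Binomial(14, 0.05); P(X ≤ 4) = Σ C(14,k) p^k (1−p)^(14−k) over k:
  k=0: C(14,0)·0.05^0·0.95^14 = 0.487675
  k=1: C(14,1)·0.05^1·0.95^13 = 0.359339
  k=2: C(14,2)·0.05^2·0.95^12 = 0.122932
  k=3: C(14,3)·0.05^3·0.95^11 = 0.025880
  k=4: C(14,4)·0.05^4·0.95^10 = 0.003746
Total = 0.999573

0.9996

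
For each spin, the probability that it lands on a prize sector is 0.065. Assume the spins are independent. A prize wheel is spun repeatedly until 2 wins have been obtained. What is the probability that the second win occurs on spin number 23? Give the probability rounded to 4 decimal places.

Y = trial on which the second success occurs; negative binomial, r=2, p=0.065.
P(Y=23) = C(22,1) · p^2 · (1−p)^21
= 22 · 0.004225 · 0.24381 = 0.022662

0.0227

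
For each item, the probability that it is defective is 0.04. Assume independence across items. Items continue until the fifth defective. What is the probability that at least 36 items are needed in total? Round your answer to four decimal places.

0.9878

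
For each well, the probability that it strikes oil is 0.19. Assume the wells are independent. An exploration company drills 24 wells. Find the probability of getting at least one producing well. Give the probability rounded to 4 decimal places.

0.9936

P(at least one) = 1 − P(none) = 1 − (1 − 0.19)^24
= 1 − 0.006363 = 0.993637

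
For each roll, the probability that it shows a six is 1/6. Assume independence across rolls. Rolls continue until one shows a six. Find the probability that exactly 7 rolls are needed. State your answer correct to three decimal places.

Geometric (trials to first success), p = 0.166667.
P(Y = 7) = (1−p)^6 · p = 0.3349 · 0.166667 = 0.05582

0.056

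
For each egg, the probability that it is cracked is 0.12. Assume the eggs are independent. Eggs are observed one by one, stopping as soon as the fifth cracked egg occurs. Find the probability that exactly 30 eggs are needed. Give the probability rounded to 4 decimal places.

0.0242

Y = trial on which the fifth success occurs; negative binomial, r=5, p=0.12.
P(Y=30) = C(29,4) · p^5 · (1−p)^25
= 23751 · 2.4883e-05 · 0.040932 = 0.024191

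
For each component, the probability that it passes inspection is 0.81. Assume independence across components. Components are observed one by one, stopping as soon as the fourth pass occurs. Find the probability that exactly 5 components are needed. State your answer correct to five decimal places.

Y = trial on which the fourth success occurs; negative binomial, r=4, p=0.81.
P(Y=5) = C(4,3) · p^4 · (1−p)^1
= 4 · 0.43047 · 0.19 = 0.3271551

0.32716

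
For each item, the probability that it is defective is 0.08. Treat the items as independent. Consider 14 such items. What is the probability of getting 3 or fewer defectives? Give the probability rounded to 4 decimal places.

0.9786

X ~ Binomial(14, 0.08); P(X ≤ 3) = Σ C(14,k) p^k (1−p)^(14−k) over k:
  k=0: C(14,0)·0.08^0·0.92^14 = 0.311193
  k=1: C(14,1)·0.08^1·0.92^13 = 0.378843
  k=2: C(14,2)·0.08^2·0.92^12 = 0.214129
  k=3: C(14,3)·0.08^3·0.92^11 = 0.074480
Total = 0.978645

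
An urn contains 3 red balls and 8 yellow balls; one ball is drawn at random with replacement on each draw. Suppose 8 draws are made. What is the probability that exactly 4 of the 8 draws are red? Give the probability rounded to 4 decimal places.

X ~ Binomial(n=8, p=0.272727).
P(X=4) = C(8,4) · p^4 · (1−p)^4
= 70 · 0.0055324 · 0.27976 = 0.108343

0.1083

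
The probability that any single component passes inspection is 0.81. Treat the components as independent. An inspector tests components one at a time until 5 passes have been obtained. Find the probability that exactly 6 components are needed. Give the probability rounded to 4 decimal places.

0.3312

Y = trial on which the fifth success occurs; negative binomial, r=5, p=0.81.
P(Y=6) = C(5,4) · p^5 · (1−p)^1
= 5 · 0.34868 · 0.19 = 0.331245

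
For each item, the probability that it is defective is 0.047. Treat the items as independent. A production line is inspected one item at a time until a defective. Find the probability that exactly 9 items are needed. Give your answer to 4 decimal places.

0.0320

Geometric (trials to first success), p = 0.047.
P(Y = 9) = (1−p)^8 · p = 0.68037 · 0.047 = 0.031977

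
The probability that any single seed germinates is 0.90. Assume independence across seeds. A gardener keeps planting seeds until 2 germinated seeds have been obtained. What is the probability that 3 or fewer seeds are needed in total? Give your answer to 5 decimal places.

Finishing within 3 seeds ⇔ at least 2 successes in the first 3. With X ~ Binomial(3, 0.90), P(Y ≤ 3) = 1 − P(X ≤ 1).
  k=0: C(3,0)·0.90^0·0.10^3 = 0.0010000
  k=1: C(3,1)·0.90^1·0.10^2 = 0.0270000
1 − 0.0280000 = 0.9720000

0.97200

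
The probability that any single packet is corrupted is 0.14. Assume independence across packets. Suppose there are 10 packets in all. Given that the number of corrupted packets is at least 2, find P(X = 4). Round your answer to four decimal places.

X ~ Binomial(10, 0.14). Want P(X=4 | X≥2) = P(X=4) / P(X≥2).
P(X=4) = C(10,4)·0.14^4·0.86^6 = 0.032638
P(X≥2) = 1 − 0.221302 − 0.360258 = 0.418440
Ratio = 0.032638 / 0.418440 = 0.077999

0.0780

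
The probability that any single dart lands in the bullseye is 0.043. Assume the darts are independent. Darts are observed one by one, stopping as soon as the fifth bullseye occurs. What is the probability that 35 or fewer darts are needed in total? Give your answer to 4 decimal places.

Finishing within 35 darts ⇔ at least 5 successes in the first 35. With X ~ Binomial(35, 0.043), P(Y ≤ 35) = 1 − P(X ≤ 4).
  k=0: C(35,0)·0.043^0·0.957^35 = 0.214742
  k=1: C(35,1)·0.043^1·0.957^34 = 0.337709
  k=2: C(35,2)·0.043^2·0.957^33 = 0.257957
  k=3: C(35,3)·0.043^3·0.957^32 = 0.127496
  k=4: C(35,4)·0.043^4·0.957^31 = 0.045829
1 − 0.983734 = 0.016266

0.0163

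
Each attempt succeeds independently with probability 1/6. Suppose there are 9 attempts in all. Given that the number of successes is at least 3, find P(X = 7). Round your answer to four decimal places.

0.0005

X ~ Binomial(9, 0.166667). Want P(X=7 | X≥3) = P(X=7) / P(X≥3).
P(X=7) = C(9,7)·0.166667^7·0.833333^2 = 0.000089
P(X≥3) = 1 − 0.193807 − 0.348852 − 0.279082 = 0.178260
Ratio = 0.000089 / 0.178260 = 0.000501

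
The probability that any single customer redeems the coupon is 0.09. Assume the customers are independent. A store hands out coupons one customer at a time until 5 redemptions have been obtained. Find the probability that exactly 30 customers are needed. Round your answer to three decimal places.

0.013

Y = trial on which the fifth success occurs; negative binomial, r=5, p=0.09.
P(Y=30) = C(29,4) · p^5 · (1−p)^25
= 23751 · 5.9049e-06 · 0.094631 = 0.01327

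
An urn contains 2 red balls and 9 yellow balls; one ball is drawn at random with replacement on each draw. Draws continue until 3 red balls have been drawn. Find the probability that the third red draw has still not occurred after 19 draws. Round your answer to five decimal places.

Needing more than 19 draws ⇔ fewer than 3 successes in the first 19. With X ~ Binomial(19, 0.181818), P(Y > 19) = P(X ≤ 2).
  k=0: C(19,0)·0.181818^0·0.818182^19 = 0.0220875
  k=1: C(19,1)·0.181818^1·0.818182^18 = 0.0932584
  k=2: C(19,2)·0.181818^2·0.818182^17 = 0.1865167
P(X ≤ 2) = 0.3018626

0.30186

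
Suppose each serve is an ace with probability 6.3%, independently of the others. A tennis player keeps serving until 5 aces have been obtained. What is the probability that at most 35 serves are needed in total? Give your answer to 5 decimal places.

Finishing within 35 serves ⇔ at least 5 successes in the first 35. With X ~ Binomial(35, 0.063), P(Y ≤ 35) = 1 − P(X ≤ 4).
  k=0: C(35,0)·0.063^0·0.937^35 = 0.1025382
  k=1: C(35,1)·0.063^1·0.937^34 = 0.2412985
  k=2: C(35,2)·0.063^2·0.937^33 = 0.2758065
  k=3: C(35,3)·0.063^3·0.937^32 = 0.2039850
  k=4: C(35,4)·0.063^4·0.937^31 = 0.1097208
1 − 0.9333491 = 0.0666509

0.06665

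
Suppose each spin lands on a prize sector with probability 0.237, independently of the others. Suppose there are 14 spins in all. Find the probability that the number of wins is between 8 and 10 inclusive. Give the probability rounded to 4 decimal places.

0.0073

X ~ Binomial(14, 0.237); P(8 ≤ X ≤ 10) = Σ C(14,k) p^k (1−p)^(14−k) over k:
  k=8: C(14,8)·0.237^8·0.763^6 = 0.005898
  k=9: C(14,9)·0.237^9·0.763^5 = 0.001221
  k=10: C(14,10)·0.237^10·0.763^4 = 0.000190
Total = 0.007309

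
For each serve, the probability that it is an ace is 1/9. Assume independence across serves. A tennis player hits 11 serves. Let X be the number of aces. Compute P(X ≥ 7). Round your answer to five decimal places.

0.00005

X ~ Binomial(11, 0.111111); P(X ≥ 7) = Σ C(11,k) p^k (1−p)^(11−k) over k:
  k=7: C(11,7)·0.111111^7·0.888889^4 = 0.0000431
  k=8: C(11,8)·0.111111^8·0.888889^3 = 0.0000027
  k=9: C(11,9)·0.111111^9·0.888889^2 = 0.0000001
  k=10: C(11,10)·0.111111^10·0.888889^1 = 0.0000000
  k=11: C(11,11)·0.111111^11·0.888889^0 = 0.0000000
Total = 0.0000459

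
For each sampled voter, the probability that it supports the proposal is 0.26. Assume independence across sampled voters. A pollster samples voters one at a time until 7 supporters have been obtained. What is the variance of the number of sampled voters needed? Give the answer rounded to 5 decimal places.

Y = total sampled voters until the seventh success; negative binomial with r=7, p=0.26.
Var(Y) = r(1−p)/p² = 7·0.74 / 0.26² = 76.6272189

76.62722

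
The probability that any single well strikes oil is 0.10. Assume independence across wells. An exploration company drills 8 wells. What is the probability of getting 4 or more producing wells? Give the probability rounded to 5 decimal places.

0.00502

X ~ Binomial(8, 0.10); P(X ≥ 4) = Σ C(8,k) p^k (1−p)^(8−k) over k:
  k=4: C(8,4)·0.10^4·0.90^4 = 0.0045927
  k=5: C(8,5)·0.10^5·0.90^3 = 0.0004082
  k=6: C(8,6)·0.10^6·0.90^2 = 0.0000227
  k=7: C(8,7)·0.10^7·0.90^1 = 0.0000007
  k=8: C(8,8)·0.10^8·0.90^0 = 0.0000000
Total = 0.0050244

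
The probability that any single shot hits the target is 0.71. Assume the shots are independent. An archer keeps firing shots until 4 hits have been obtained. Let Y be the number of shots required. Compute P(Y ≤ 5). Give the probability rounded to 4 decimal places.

Finishing within 5 shots ⇔ at least 4 successes in the first 5. With X ~ Binomial(5, 0.71), P(Y ≤ 5) = 1 − P(X ≤ 3).
  k=0: C(5,0)·0.71^0·0.29^5 = 0.002051
  k=1: C(5,1)·0.71^1·0.29^4 = 0.025108
  k=2: C(5,2)·0.71^2·0.29^3 = 0.122945
  k=3: C(5,3)·0.71^3·0.29^2 = 0.301003
1 − 0.451108 = 0.548892

0.5489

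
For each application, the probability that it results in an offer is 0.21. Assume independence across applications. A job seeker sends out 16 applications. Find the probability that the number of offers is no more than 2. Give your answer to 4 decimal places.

X ~ Binomial(16, 0.21); P(X ≤ 2) = Σ C(16,k) p^k (1−p)^(16−k) over k:
  k=0: C(16,0)·0.21^0·0.79^16 = 0.023016
  k=1: C(16,1)·0.21^1·0.79^15 = 0.097892
  k=2: C(16,2)·0.21^2·0.79^14 = 0.195164
Total = 0.316072

0.3161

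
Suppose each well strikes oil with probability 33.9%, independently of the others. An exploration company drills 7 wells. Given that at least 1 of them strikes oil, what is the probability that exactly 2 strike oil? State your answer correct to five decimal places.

X ~ Binomial(7, 0.339). Want P(X=2 | X≥1) = P(X=2) / P(X≥1).
P(X=2) = C(7,2)·0.339^2·0.661^5 = 0.3045271
P(X≥1) = 1 − 0.0551328 = 0.9448672
Ratio = 0.3045271 / 0.9448672 = 0.3222962

0.32230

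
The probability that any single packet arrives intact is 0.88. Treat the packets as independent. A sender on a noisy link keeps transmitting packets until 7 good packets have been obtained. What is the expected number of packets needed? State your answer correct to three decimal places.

Y = total packets until the seventh success; negative binomial with r=7, p=0.88.
E[Y] = r / p = 7 / 0.88 = 7.95455

7.955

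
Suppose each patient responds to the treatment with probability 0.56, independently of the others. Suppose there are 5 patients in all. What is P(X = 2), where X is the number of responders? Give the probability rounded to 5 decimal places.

0.26714

X ~ Binomial(n=5, p=0.56).
P(X=2) = C(5,2) · p^2 · (1−p)^3
= 10 · 0.3136 · 0.085184 = 0.2671370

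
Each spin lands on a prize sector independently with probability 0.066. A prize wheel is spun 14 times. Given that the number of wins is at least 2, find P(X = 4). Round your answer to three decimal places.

X ~ Binomial(14, 0.066). Want P(X=4 | X≥2) = P(X=4) / P(X≥2).
P(X=4) = C(14,4)·0.066^4·0.934^10 = 0.00960
P(X≥2) = 1 − 0.38446 − 0.38035 = 0.23519
Ratio = 0.00960 / 0.23519 = 0.04080

0.041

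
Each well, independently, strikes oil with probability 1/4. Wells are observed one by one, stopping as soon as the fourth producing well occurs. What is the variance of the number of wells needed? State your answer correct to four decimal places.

48.0000

Y = total wells until the fourth success; negative binomial with r=4, p=0.25.
Var(Y) = r(1−p)/p² = 4·0.75 / 0.25² = 48.000000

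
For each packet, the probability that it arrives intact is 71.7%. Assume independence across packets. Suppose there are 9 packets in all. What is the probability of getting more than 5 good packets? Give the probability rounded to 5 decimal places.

X ~ Binomial(9, 0.717); P(X ≥ 6) = Σ C(9,k) p^k (1−p)^(9−k) over k:
  k=6: C(9,6)·0.717^6·0.283^3 = 0.2586744
  k=7: C(9,7)·0.717^7·0.283^2 = 0.2808727
  k=8: C(9,8)·0.717^8·0.283^1 = 0.1779026
  k=9: C(9,9)·0.717^9·0.283^0 = 0.0500809
Total = 0.7675306

0.76753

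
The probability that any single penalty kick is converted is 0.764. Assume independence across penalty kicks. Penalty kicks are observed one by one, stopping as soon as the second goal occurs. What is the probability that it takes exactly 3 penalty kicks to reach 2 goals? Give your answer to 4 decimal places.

0.2755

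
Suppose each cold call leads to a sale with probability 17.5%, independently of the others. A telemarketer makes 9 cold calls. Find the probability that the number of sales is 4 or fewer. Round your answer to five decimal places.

0.98894

X ~ Binomial(9, 0.175); P(X ≤ 4) = Σ C(9,k) p^k (1−p)^(9−k) over k:
  k=0: C(9,0)·0.175^0·0.825^9 = 0.1770458
  k=1: C(9,1)·0.175^1·0.825^8 = 0.3379965
  k=2: C(9,2)·0.175^2·0.825^7 = 0.2867849
  k=3: C(9,3)·0.175^3·0.825^6 = 0.1419440
  k=4: C(9,4)·0.175^4·0.825^5 = 0.0451640
Total = 0.9889351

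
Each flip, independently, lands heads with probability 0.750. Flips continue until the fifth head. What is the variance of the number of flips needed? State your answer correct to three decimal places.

2.222

Y = total flips until the fifth success; negative binomial with r=5, p=0.75.
Var(Y) = r(1−p)/p² = 5·0.25 / 0.75² = 2.22222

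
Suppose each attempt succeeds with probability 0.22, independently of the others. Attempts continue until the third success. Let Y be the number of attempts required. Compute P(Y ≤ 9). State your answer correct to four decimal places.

0.3158

Finishing within 9 attempts ⇔ at least 3 successes in the first 9. With X ~ Binomial(9, 0.22), P(Y ≤ 9) = 1 − P(X ≤ 2).
  k=0: C(9,0)·0.22^0·0.78^9 = 0.106869
  k=1: C(9,1)·0.22^1·0.78^8 = 0.271283
  k=2: C(9,2)·0.22^2·0.78^7 = 0.306062
1 − 0.684214 = 0.315786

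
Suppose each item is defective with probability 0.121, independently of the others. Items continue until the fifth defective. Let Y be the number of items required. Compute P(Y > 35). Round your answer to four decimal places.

Needing more than 35 items ⇔ fewer than 5 successes in the first 35. With X ~ Binomial(35, 0.121), P(Y > 35) = P(X ≤ 4).
  k=0: C(35,0)·0.121^0·0.879^35 = 0.010955
  k=1: C(35,1)·0.121^1·0.879^34 = 0.052781
  k=2: C(35,2)·0.121^2·0.879^33 = 0.123515
  k=3: C(35,3)·0.121^3·0.879^32 = 0.187029
  k=4: C(35,4)·0.121^4·0.879^31 = 0.205966
P(X ≤ 4) = 0.580247

0.5802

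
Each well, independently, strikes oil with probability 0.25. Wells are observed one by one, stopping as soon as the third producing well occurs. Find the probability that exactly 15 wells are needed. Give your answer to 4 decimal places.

0.0450

Y = trial on which the third success occurs; negative binomial, r=3, p=0.25.
P(Y=15) = C(14,2) · p^3 · (1−p)^12
= 91 · 0.015625 · 0.031676 = 0.045040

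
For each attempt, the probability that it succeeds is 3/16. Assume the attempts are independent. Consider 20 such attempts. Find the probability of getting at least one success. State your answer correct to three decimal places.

0.984

P(at least one) = 1 − P(none) = 1 − (1 − 0.1875)^20
= 1 − 0.01572 = 0.98428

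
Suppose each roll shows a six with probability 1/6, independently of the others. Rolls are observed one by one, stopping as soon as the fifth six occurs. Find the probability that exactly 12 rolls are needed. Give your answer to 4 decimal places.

0.0118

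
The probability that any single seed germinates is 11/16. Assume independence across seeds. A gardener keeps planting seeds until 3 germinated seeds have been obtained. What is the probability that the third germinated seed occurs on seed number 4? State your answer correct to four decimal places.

Y = trial on which the third success occurs; negative binomial, r=3, p=0.6875.
P(Y=4) = C(3,2) · p^3 · (1−p)^1
= 3 · 0.32495 · 0.3125 = 0.304642

0.3046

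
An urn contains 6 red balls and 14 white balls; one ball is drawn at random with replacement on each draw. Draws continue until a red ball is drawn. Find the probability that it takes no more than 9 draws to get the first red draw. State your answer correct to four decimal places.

0.9596

Y = number of draws to the first success; geometric, p = 0.30.
P(Y ≤ 9) = 1 − (1−p)^9 = 1 − 0.040354 = 0.959646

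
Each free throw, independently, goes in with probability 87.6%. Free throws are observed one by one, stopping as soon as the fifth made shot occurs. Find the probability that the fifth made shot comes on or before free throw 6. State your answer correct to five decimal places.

0.83567

Finishing within 6 free throws ⇔ at least 5 successes in the first 6. With X ~ Binomial(6, 0.876), P(Y ≤ 6) = 1 − P(X ≤ 4).
  k=0: C(6,0)·0.876^0·0.124^6 = 0.0000036
  k=1: C(6,1)·0.876^1·0.124^5 = 0.0001541
  k=2: C(6,2)·0.876^2·0.124^4 = 0.0027214
  k=3: C(6,3)·0.876^3·0.124^3 = 0.0256335
  k=4: C(6,4)·0.876^4·0.124^2 = 0.1358160
1 − 0.1643286 = 0.8356714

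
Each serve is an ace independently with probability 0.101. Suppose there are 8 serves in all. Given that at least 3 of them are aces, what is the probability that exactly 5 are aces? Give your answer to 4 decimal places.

0.0109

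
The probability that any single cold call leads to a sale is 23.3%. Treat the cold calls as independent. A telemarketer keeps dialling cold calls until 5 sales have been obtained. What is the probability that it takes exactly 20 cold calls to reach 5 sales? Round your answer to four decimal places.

0.0498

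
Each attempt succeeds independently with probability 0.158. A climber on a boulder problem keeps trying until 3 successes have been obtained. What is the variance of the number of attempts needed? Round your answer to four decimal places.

Y = total attempts until the third success; negative binomial with r=3, p=0.158.
Var(Y) = r(1−p)/p² = 3·0.842 / 0.158² = 101.185707

101.1857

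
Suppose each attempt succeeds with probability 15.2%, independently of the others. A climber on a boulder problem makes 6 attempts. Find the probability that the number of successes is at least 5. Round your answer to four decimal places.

0.0004

X ~ Binomial(6, 0.152); P(X ≥ 5) = Σ C(6,k) p^k (1−p)^(6−k) over k:
  k=5: C(6,5)·0.152^5·0.848^1 = 0.000413
  k=6: C(6,6)·0.152^6·0.848^0 = 0.000012
Total = 0.000425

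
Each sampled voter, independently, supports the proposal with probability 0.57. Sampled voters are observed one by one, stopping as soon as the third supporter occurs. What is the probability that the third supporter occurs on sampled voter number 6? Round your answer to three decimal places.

0.147

Y = trial on which the third success occurs; negative binomial, r=3, p=0.57.
P(Y=6) = C(5,2) · p^3 · (1−p)^3
= 10 · 0.18519 · 0.079507 = 0.14724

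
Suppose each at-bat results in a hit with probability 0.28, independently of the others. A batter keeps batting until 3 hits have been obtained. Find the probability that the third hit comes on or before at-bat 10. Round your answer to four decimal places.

0.5622

Finishing within 10 at-bats ⇔ at least 3 successes in the first 10. With X ~ Binomial(10, 0.28), P(Y ≤ 10) = 1 − P(X ≤ 2).
  k=0: C(10,0)·0.28^0·0.72^10 = 0.037439
  k=1: C(10,1)·0.28^1·0.72^9 = 0.145596
  k=2: C(10,2)·0.28^2·0.72^8 = 0.254794
1 − 0.437829 = 0.562171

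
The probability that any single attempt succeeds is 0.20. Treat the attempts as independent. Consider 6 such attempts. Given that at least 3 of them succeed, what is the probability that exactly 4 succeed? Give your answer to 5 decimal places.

X ~ Binomial(6, 0.20). Want P(X=4 | X≥3) = P(X=4) / P(X≥3).
P(X=4) = C(6,4)·0.20^4·0.80^2 = 0.0153600
P(X≥3) = 1 − 0.2621440 − 0.3932160 − 0.2457600 = 0.0988800
Ratio = 0.0153600 / 0.0988800 = 0.1553398

0.15534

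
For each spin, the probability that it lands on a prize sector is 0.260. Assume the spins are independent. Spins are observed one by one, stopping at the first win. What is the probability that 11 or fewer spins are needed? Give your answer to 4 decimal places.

0.9636

Y = number of spins to the first success; geometric, p = 0.26.
P(Y ≤ 11) = 1 − (1−p)^11 = 1 − 0.036438 = 0.963562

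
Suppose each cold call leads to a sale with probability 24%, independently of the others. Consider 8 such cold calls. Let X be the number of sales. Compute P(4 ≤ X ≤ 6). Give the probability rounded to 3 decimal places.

0.100

X ~ Binomial(8, 0.24); P(4 ≤ X ≤ 6) = Σ C(8,k) p^k (1−p)^(8−k) over k:
  k=4: C(8,4)·0.24^4·0.76^4 = 0.07748
  k=5: C(8,5)·0.24^5·0.76^3 = 0.01957
  k=6: C(8,6)·0.24^6·0.76^2 = 0.00309
Total = 0.10015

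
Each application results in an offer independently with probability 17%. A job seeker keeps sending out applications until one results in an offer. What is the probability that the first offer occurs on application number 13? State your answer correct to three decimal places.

0.018

Geometric (trials to first success), p = 0.17.
P(Y = 13) = (1−p)^12 · p = 0.10689 · 0.17 = 0.01817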